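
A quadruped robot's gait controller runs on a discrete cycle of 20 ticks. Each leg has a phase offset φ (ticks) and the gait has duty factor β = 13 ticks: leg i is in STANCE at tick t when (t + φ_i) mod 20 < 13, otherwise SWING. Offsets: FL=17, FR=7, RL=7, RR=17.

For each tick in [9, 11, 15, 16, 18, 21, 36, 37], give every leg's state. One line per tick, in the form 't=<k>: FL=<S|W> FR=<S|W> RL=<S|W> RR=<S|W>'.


t=9: FL=S FR=W RL=W RR=S
t=11: FL=S FR=W RL=W RR=S
t=15: FL=S FR=S RL=S RR=S
t=16: FL=W FR=S RL=S RR=W
t=18: FL=W FR=S RL=S RR=W
t=21: FL=W FR=S RL=S RR=W
t=36: FL=W FR=S RL=S RR=W
t=37: FL=W FR=S RL=S RR=W

t=9: phase=(6,16,16,6) vs β=13 → FL=S FR=W RL=W RR=S
t=11: phase=(8,18,18,8) vs β=13 → FL=S FR=W RL=W RR=S
t=15: phase=(12,2,2,12) vs β=13 → FL=S FR=S RL=S RR=S
t=16: phase=(13,3,3,13) vs β=13 → FL=W FR=S RL=S RR=W
t=18: phase=(15,5,5,15) vs β=13 → FL=W FR=S RL=S RR=W
t=21: phase=(18,8,8,18) vs β=13 → FL=W FR=S RL=S RR=W
t=36: phase=(13,3,3,13) vs β=13 → FL=W FR=S RL=S RR=W
t=37: phase=(14,4,4,14) vs β=13 → FL=W FR=S RL=S RR=W


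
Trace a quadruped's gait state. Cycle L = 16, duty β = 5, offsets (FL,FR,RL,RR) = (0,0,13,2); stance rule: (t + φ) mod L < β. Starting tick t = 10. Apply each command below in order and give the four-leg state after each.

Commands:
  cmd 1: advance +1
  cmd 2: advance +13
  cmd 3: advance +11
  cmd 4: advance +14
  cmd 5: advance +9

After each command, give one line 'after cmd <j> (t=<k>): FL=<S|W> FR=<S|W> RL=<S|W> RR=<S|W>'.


start t=10: FL=W FR=W RL=W RR=W
cmd 1: advance +1 → t=11, phase=(11,11,8,13) → FL=W FR=W RL=W RR=W
cmd 2: advance +13 → t=24, phase=(8,8,5,10) → FL=W FR=W RL=W RR=W
cmd 3: advance +11 → t=35, phase=(3,3,0,5) → FL=S FR=S RL=S RR=W
cmd 4: advance +14 → t=49, phase=(1,1,14,3) → FL=S FR=S RL=W RR=S
cmd 5: advance +9 → t=58, phase=(10,10,7,12) → FL=W FR=W RL=W RR=W

after cmd 1 (t=11): FL=W FR=W RL=W RR=W
after cmd 2 (t=24): FL=W FR=W RL=W RR=W
after cmd 3 (t=35): FL=S FR=S RL=S RR=W
after cmd 4 (t=49): FL=S FR=S RL=W RR=S
after cmd 5 (t=58): FL=W FR=W RL=W RR=W


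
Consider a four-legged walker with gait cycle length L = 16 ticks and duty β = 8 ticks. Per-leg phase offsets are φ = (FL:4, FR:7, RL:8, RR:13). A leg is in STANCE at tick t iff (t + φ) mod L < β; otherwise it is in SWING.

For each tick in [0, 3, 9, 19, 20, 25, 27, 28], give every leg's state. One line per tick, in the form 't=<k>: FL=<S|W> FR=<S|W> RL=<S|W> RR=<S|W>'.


t=0: phase=(4,7,8,13) vs β=8 → FL=S FR=S RL=W RR=W
t=3: phase=(7,10,11,0) vs β=8 → FL=S FR=W RL=W RR=S
t=9: phase=(13,0,1,6) vs β=8 → FL=W FR=S RL=S RR=S
t=19: phase=(7,10,11,0) vs β=8 → FL=S FR=W RL=W RR=S
t=20: phase=(8,11,12,1) vs β=8 → FL=W FR=W RL=W RR=S
t=25: phase=(13,0,1,6) vs β=8 → FL=W FR=S RL=S RR=S
t=27: phase=(15,2,3,8) vs β=8 → FL=W FR=S RL=S RR=W
t=28: phase=(0,3,4,9) vs β=8 → FL=S FR=S RL=S RR=W

t=0: FL=S FR=S RL=W RR=W
t=3: FL=S FR=W RL=W RR=S
t=9: FL=W FR=S RL=S RR=S
t=19: FL=S FR=W RL=W RR=S
t=20: FL=W FR=W RL=W RR=S
t=25: FL=W FR=S RL=S RR=S
t=27: FL=W FR=S RL=S RR=W
t=28: FL=S FR=S RL=S RR=W


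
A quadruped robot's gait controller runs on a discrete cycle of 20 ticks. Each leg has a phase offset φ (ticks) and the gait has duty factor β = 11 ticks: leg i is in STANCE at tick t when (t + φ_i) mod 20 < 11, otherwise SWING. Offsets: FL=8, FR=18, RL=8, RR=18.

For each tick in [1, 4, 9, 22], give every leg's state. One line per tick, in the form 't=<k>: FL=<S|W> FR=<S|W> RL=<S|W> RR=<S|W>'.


t=1: FL=S FR=W RL=S RR=W
t=4: FL=W FR=S RL=W RR=S
t=9: FL=W FR=S RL=W RR=S
t=22: FL=S FR=S RL=S RR=S

t=1: phase=(9,19,9,19) vs β=11 → FL=S FR=W RL=S RR=W
t=4: phase=(12,2,12,2) vs β=11 → FL=W FR=S RL=W RR=S
t=9: phase=(17,7,17,7) vs β=11 → FL=W FR=S RL=W RR=S
t=22: phase=(10,0,10,0) vs β=11 → FL=S FR=S RL=S RR=S


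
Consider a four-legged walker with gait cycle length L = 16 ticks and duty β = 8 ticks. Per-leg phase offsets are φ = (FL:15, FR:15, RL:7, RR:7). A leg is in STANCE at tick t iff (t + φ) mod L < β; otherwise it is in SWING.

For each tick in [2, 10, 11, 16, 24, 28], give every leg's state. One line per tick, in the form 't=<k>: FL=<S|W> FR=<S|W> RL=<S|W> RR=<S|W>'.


t=2: phase=(1,1,9,9) vs β=8 → FL=S FR=S RL=W RR=W
t=10: phase=(9,9,1,1) vs β=8 → FL=W FR=W RL=S RR=S
t=11: phase=(10,10,2,2) vs β=8 → FL=W FR=W RL=S RR=S
t=16: phase=(15,15,7,7) vs β=8 → FL=W FR=W RL=S RR=S
t=24: phase=(7,7,15,15) vs β=8 → FL=S FR=S RL=W RR=W
t=28: phase=(11,11,3,3) vs β=8 → FL=W FR=W RL=S RR=S

t=2: FL=S FR=S RL=W RR=W
t=10: FL=W FR=W RL=S RR=S
t=11: FL=W FR=W RL=S RR=S
t=16: FL=W FR=W RL=S RR=S
t=24: FL=S FR=S RL=W RR=W
t=28: FL=W FR=W RL=S RR=S


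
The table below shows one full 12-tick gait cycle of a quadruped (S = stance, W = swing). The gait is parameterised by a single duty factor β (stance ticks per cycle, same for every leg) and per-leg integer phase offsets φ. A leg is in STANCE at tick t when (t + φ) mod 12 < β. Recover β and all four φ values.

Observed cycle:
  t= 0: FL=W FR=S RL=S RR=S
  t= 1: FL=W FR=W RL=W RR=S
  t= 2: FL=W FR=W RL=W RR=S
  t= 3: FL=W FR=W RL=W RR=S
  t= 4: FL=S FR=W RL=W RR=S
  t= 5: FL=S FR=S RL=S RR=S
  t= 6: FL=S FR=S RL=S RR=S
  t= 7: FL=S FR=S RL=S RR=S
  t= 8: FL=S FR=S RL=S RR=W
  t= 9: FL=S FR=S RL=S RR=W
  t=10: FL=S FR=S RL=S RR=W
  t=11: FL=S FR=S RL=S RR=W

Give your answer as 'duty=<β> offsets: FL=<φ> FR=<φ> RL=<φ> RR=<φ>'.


duty β = stance ticks per leg = 8
FL: stance ticks = 8; W→S at t=4 → φ=8
FR: stance ticks = 8; W→S at t=5 → φ=7
RL: stance ticks = 8; W→S at t=5 → φ=7
RR: stance ticks = 8; W→S at t=0 → φ=0

duty=8 offsets: FL=8 FR=7 RL=7 RR=0


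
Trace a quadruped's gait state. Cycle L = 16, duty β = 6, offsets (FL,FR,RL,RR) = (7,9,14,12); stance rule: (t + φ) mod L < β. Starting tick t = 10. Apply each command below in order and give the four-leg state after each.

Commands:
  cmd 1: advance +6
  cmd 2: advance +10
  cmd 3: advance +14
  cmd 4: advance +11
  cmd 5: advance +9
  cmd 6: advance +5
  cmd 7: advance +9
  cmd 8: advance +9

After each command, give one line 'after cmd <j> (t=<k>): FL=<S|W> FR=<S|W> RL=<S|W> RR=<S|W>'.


after cmd 1 (t=16): FL=W FR=W RL=W RR=W
after cmd 2 (t=26): FL=S FR=S RL=W RR=W
after cmd 3 (t=40): FL=W FR=S RL=W RR=S
after cmd 4 (t=51): FL=W FR=W RL=S RR=W
after cmd 5 (t=60): FL=S FR=S RL=W RR=W
after cmd 6 (t=65): FL=W FR=W RL=W RR=W
after cmd 7 (t=74): FL=S FR=S RL=W RR=W
after cmd 8 (t=83): FL=W FR=W RL=S RR=W

start t=10: FL=S FR=S RL=W RR=W
cmd 1: advance +6 → t=16, phase=(7,9,14,12) → FL=W FR=W RL=W RR=W
cmd 2: advance +10 → t=26, phase=(1,3,8,6) → FL=S FR=S RL=W RR=W
cmd 3: advance +14 → t=40, phase=(15,1,6,4) → FL=W FR=S RL=W RR=S
cmd 4: advance +11 → t=51, phase=(10,12,1,15) → FL=W FR=W RL=S RR=W
cmd 5: advance +9 → t=60, phase=(3,5,10,8) → FL=S FR=S RL=W RR=W
cmd 6: advance +5 → t=65, phase=(8,10,15,13) → FL=W FR=W RL=W RR=W
cmd 7: advance +9 → t=74, phase=(1,3,8,6) → FL=S FR=S RL=W RR=W
cmd 8: advance +9 → t=83, phase=(10,12,1,15) → FL=W FR=W RL=S RR=W


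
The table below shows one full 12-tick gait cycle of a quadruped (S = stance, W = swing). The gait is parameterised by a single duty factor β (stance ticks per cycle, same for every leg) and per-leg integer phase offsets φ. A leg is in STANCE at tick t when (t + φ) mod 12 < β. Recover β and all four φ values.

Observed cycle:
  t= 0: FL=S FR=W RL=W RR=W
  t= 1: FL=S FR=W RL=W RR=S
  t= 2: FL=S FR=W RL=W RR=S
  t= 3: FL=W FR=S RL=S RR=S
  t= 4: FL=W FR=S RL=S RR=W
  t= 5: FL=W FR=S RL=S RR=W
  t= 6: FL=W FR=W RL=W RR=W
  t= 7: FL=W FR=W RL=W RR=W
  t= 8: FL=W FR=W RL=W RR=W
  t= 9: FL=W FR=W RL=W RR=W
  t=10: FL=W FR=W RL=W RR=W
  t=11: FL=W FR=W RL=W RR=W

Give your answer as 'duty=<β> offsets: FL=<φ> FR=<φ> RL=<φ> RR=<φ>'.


duty β = stance ticks per leg = 3
FL: stance ticks = 3; W→S at t=0 → φ=0
FR: stance ticks = 3; W→S at t=3 → φ=9
RL: stance ticks = 3; W→S at t=3 → φ=9
RR: stance ticks = 3; W→S at t=1 → φ=11

duty=3 offsets: FL=0 FR=9 RL=9 RR=11


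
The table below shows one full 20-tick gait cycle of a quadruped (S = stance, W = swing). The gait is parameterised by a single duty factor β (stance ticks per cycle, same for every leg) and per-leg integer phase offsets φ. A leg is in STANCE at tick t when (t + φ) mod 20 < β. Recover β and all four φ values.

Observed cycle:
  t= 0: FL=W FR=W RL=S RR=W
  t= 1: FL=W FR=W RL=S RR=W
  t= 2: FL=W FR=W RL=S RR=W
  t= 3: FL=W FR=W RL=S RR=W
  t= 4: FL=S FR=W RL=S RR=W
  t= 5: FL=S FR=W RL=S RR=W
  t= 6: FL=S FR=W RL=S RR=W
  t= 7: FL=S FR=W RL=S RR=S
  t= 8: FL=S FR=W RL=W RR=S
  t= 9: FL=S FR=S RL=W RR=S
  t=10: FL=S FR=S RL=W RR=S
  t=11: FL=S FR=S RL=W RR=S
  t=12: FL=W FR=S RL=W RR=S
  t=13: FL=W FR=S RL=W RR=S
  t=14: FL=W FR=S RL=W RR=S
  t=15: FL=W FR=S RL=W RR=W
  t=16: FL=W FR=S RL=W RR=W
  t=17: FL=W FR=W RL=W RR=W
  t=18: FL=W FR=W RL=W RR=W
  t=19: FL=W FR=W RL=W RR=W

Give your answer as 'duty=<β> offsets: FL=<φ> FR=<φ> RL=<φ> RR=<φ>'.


duty β = stance ticks per leg = 8
FL: stance ticks = 8; W→S at t=4 → φ=16
FR: stance ticks = 8; W→S at t=9 → φ=11
RL: stance ticks = 8; W→S at t=0 → φ=0
RR: stance ticks = 8; W→S at t=7 → φ=13

duty=8 offsets: FL=16 FR=11 RL=0 RR=13


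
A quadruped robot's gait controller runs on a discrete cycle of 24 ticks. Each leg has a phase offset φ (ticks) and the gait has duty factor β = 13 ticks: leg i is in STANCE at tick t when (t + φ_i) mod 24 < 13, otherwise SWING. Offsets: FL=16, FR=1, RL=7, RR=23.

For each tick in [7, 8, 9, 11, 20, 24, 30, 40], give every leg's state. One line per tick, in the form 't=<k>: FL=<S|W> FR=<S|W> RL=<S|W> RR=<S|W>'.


t=7: phase=(23,8,14,6) vs β=13 → FL=W FR=S RL=W RR=S
t=8: phase=(0,9,15,7) vs β=13 → FL=S FR=S RL=W RR=S
t=9: phase=(1,10,16,8) vs β=13 → FL=S FR=S RL=W RR=S
t=11: phase=(3,12,18,10) vs β=13 → FL=S FR=S RL=W RR=S
t=20: phase=(12,21,3,19) vs β=13 → FL=S FR=W RL=S RR=W
t=24: phase=(16,1,7,23) vs β=13 → FL=W FR=S RL=S RR=W
t=30: phase=(22,7,13,5) vs β=13 → FL=W FR=S RL=W RR=S
t=40: phase=(8,17,23,15) vs β=13 → FL=S FR=W RL=W RR=W

t=7: FL=W FR=S RL=W RR=S
t=8: FL=S FR=S RL=W RR=S
t=9: FL=S FR=S RL=W RR=S
t=11: FL=S FR=S RL=W RR=S
t=20: FL=S FR=W RL=S RR=W
t=24: FL=W FR=S RL=S RR=W
t=30: FL=W FR=S RL=W RR=S
t=40: FL=S FR=W RL=W RR=W


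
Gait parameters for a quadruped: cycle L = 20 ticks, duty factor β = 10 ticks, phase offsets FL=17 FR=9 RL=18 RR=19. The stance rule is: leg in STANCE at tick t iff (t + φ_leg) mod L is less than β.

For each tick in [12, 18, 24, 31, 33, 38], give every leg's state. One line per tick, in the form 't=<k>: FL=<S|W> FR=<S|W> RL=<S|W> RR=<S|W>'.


t=12: phase=(9,1,10,11) vs β=10 → FL=S FR=S RL=W RR=W
t=18: phase=(15,7,16,17) vs β=10 → FL=W FR=S RL=W RR=W
t=24: phase=(1,13,2,3) vs β=10 → FL=S FR=W RL=S RR=S
t=31: phase=(8,0,9,10) vs β=10 → FL=S FR=S RL=S RR=W
t=33: phase=(10,2,11,12) vs β=10 → FL=W FR=S RL=W RR=W
t=38: phase=(15,7,16,17) vs β=10 → FL=W FR=S RL=W RR=W

t=12: FL=S FR=S RL=W RR=W
t=18: FL=W FR=S RL=W RR=W
t=24: FL=S FR=W RL=S RR=S
t=31: FL=S FR=S RL=S RR=W
t=33: FL=W FR=S RL=W RR=W
t=38: FL=W FR=S RL=W RR=W


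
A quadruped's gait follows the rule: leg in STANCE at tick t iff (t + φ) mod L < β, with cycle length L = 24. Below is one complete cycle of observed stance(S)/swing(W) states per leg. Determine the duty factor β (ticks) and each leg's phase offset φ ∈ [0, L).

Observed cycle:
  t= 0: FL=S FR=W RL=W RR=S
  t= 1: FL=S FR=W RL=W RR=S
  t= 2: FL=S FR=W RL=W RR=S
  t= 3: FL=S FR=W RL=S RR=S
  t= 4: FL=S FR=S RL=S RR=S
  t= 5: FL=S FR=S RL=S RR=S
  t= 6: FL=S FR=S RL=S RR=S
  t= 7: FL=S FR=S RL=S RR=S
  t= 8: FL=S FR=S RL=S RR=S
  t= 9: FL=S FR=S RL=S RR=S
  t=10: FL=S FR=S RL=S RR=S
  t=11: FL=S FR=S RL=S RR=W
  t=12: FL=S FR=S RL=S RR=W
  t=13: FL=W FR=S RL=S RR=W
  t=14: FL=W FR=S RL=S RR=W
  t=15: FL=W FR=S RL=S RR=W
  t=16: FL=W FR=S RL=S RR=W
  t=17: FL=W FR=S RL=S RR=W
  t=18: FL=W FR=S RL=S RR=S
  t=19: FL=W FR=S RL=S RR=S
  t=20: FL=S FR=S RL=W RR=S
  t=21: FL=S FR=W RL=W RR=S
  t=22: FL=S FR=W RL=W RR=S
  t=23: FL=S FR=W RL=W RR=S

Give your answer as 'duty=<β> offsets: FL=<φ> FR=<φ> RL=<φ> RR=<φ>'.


duty=17 offsets: FL=4 FR=20 RL=21 RR=6

duty β = stance ticks per leg = 17
FL: stance ticks = 17; W→S at t=20 → φ=4
FR: stance ticks = 17; W→S at t=4 → φ=20
RL: stance ticks = 17; W→S at t=3 → φ=21
RR: stance ticks = 17; W→S at t=18 → φ=6


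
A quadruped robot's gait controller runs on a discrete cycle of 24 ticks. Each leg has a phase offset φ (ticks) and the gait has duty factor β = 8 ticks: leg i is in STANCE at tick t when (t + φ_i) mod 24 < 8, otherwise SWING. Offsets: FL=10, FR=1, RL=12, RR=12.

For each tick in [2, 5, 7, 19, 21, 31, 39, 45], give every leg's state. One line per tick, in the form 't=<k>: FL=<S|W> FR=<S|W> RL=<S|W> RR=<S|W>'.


t=2: FL=W FR=S RL=W RR=W
t=5: FL=W FR=S RL=W RR=W
t=7: FL=W FR=W RL=W RR=W
t=19: FL=S FR=W RL=S RR=S
t=21: FL=S FR=W RL=W RR=W
t=31: FL=W FR=W RL=W RR=W
t=39: FL=S FR=W RL=S RR=S
t=45: FL=S FR=W RL=W RR=W

t=2: phase=(12,3,14,14) vs β=8 → FL=W FR=S RL=W RR=W
t=5: phase=(15,6,17,17) vs β=8 → FL=W FR=S RL=W RR=W
t=7: phase=(17,8,19,19) vs β=8 → FL=W FR=W RL=W RR=W
t=19: phase=(5,20,7,7) vs β=8 → FL=S FR=W RL=S RR=S
t=21: phase=(7,22,9,9) vs β=8 → FL=S FR=W RL=W RR=W
t=31: phase=(17,8,19,19) vs β=8 → FL=W FR=W RL=W RR=W
t=39: phase=(1,16,3,3) vs β=8 → FL=S FR=W RL=S RR=S
t=45: phase=(7,22,9,9) vs β=8 → FL=S FR=W RL=W RR=W


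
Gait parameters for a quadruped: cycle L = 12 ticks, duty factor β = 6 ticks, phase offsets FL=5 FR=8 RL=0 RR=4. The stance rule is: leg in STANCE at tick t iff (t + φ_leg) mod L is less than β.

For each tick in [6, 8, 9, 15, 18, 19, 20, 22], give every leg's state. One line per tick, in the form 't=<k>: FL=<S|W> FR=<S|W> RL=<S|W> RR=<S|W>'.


t=6: FL=W FR=S RL=W RR=W
t=8: FL=S FR=S RL=W RR=S
t=9: FL=S FR=S RL=W RR=S
t=15: FL=W FR=W RL=S RR=W
t=18: FL=W FR=S RL=W RR=W
t=19: FL=S FR=S RL=W RR=W
t=20: FL=S FR=S RL=W RR=S
t=22: FL=S FR=W RL=W RR=S

t=6: phase=(11,2,6,10) vs β=6 → FL=W FR=S RL=W RR=W
t=8: phase=(1,4,8,0) vs β=6 → FL=S FR=S RL=W RR=S
t=9: phase=(2,5,9,1) vs β=6 → FL=S FR=S RL=W RR=S
t=15: phase=(8,11,3,7) vs β=6 → FL=W FR=W RL=S RR=W
t=18: phase=(11,2,6,10) vs β=6 → FL=W FR=S RL=W RR=W
t=19: phase=(0,3,7,11) vs β=6 → FL=S FR=S RL=W RR=W
t=20: phase=(1,4,8,0) vs β=6 → FL=S FR=S RL=W RR=S
t=22: phase=(3,6,10,2) vs β=6 → FL=S FR=W RL=W RR=S


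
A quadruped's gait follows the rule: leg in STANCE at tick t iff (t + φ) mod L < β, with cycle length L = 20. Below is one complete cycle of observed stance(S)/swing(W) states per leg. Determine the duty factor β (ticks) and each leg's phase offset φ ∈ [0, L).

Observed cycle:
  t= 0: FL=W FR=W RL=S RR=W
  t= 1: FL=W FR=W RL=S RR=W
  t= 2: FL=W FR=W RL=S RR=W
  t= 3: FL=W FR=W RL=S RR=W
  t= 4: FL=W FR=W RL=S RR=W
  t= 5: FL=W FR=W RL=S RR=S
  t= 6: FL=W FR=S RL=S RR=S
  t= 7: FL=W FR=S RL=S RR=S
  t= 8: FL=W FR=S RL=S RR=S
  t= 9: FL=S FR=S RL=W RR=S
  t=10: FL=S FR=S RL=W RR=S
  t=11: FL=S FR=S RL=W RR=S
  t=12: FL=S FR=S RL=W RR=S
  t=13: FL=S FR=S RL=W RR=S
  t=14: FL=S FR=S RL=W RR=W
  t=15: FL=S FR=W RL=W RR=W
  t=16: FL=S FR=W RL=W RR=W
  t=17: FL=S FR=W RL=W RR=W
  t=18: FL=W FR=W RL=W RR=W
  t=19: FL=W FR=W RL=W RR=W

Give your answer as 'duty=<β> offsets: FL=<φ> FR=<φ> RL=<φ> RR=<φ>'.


duty=9 offsets: FL=11 FR=14 RL=0 RR=15

duty β = stance ticks per leg = 9
FL: stance ticks = 9; W→S at t=9 → φ=11
FR: stance ticks = 9; W→S at t=6 → φ=14
RL: stance ticks = 9; W→S at t=0 → φ=0
RR: stance ticks = 9; W→S at t=5 → φ=15


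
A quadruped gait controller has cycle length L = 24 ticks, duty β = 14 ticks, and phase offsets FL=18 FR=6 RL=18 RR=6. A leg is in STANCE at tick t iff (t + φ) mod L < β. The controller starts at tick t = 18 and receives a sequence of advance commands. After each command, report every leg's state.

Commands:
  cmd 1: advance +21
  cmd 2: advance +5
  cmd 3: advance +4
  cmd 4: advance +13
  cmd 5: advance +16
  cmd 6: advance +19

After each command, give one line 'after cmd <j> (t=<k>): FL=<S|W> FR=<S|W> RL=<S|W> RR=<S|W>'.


after cmd 1 (t=39): FL=S FR=W RL=S RR=W
after cmd 2 (t=44): FL=W FR=S RL=W RR=S
after cmd 3 (t=48): FL=W FR=S RL=W RR=S
after cmd 4 (t=61): FL=S FR=W RL=S RR=W
after cmd 5 (t=77): FL=W FR=S RL=W RR=S
after cmd 6 (t=96): FL=W FR=S RL=W RR=S

start t=18: FL=S FR=S RL=S RR=S
cmd 1: advance +21 → t=39, phase=(9,21,9,21) → FL=S FR=W RL=S RR=W
cmd 2: advance +5 → t=44, phase=(14,2,14,2) → FL=W FR=S RL=W RR=S
cmd 3: advance +4 → t=48, phase=(18,6,18,6) → FL=W FR=S RL=W RR=S
cmd 4: advance +13 → t=61, phase=(7,19,7,19) → FL=S FR=W RL=S RR=W
cmd 5: advance +16 → t=77, phase=(23,11,23,11) → FL=W FR=S RL=W RR=S
cmd 6: advance +19 → t=96, phase=(18,6,18,6) → FL=W FR=S RL=W RR=S


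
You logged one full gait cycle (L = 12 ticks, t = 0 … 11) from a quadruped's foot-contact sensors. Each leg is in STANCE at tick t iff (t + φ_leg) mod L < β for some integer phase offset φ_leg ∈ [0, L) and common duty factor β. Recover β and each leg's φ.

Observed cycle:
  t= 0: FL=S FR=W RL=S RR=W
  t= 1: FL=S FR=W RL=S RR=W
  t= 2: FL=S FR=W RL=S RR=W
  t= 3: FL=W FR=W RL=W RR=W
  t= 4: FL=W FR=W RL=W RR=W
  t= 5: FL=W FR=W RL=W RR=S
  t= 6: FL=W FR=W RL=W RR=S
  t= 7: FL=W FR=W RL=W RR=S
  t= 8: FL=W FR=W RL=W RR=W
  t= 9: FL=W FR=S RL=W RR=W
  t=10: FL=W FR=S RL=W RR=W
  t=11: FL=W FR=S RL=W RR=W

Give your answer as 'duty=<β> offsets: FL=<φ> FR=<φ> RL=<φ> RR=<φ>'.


duty β = stance ticks per leg = 3
FL: stance ticks = 3; W→S at t=0 → φ=0
FR: stance ticks = 3; W→S at t=9 → φ=3
RL: stance ticks = 3; W→S at t=0 → φ=0
RR: stance ticks = 3; W→S at t=5 → φ=7

duty=3 offsets: FL=0 FR=3 RL=0 RR=7


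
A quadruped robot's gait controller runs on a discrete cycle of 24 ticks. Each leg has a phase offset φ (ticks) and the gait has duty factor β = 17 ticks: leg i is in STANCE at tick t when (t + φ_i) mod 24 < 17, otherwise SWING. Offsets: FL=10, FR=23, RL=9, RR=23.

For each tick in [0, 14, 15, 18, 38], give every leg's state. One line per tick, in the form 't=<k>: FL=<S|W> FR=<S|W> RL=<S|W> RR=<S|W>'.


t=0: phase=(10,23,9,23) vs β=17 → FL=S FR=W RL=S RR=W
t=14: phase=(0,13,23,13) vs β=17 → FL=S FR=S RL=W RR=S
t=15: phase=(1,14,0,14) vs β=17 → FL=S FR=S RL=S RR=S
t=18: phase=(4,17,3,17) vs β=17 → FL=S FR=W RL=S RR=W
t=38: phase=(0,13,23,13) vs β=17 → FL=S FR=S RL=W RR=S

t=0: FL=S FR=W RL=S RR=W
t=14: FL=S FR=S RL=W RR=S
t=15: FL=S FR=S RL=S RR=S
t=18: FL=S FR=W RL=S RR=W
t=38: FL=S FR=S RL=W RR=S


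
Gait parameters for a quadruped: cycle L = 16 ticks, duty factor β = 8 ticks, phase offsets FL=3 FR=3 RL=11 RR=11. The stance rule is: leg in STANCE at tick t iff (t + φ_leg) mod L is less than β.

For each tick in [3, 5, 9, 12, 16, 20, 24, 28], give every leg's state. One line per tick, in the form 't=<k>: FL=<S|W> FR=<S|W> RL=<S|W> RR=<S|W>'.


t=3: FL=S FR=S RL=W RR=W
t=5: FL=W FR=W RL=S RR=S
t=9: FL=W FR=W RL=S RR=S
t=12: FL=W FR=W RL=S RR=S
t=16: FL=S FR=S RL=W RR=W
t=20: FL=S FR=S RL=W RR=W
t=24: FL=W FR=W RL=S RR=S
t=28: FL=W FR=W RL=S RR=S

t=3: phase=(6,6,14,14) vs β=8 → FL=S FR=S RL=W RR=W
t=5: phase=(8,8,0,0) vs β=8 → FL=W FR=W RL=S RR=S
t=9: phase=(12,12,4,4) vs β=8 → FL=W FR=W RL=S RR=S
t=12: phase=(15,15,7,7) vs β=8 → FL=W FR=W RL=S RR=S
t=16: phase=(3,3,11,11) vs β=8 → FL=S FR=S RL=W RR=W
t=20: phase=(7,7,15,15) vs β=8 → FL=S FR=S RL=W RR=W
t=24: phase=(11,11,3,3) vs β=8 → FL=W FR=W RL=S RR=S
t=28: phase=(15,15,7,7) vs β=8 → FL=W FR=W RL=S RR=S


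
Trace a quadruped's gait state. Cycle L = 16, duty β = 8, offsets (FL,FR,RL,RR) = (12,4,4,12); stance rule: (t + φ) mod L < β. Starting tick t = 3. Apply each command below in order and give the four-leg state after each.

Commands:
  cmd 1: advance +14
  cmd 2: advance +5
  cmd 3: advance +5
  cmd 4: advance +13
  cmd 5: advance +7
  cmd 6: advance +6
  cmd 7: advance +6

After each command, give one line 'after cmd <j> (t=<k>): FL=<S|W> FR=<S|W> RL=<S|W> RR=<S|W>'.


start t=3: FL=W FR=S RL=S RR=W
cmd 1: advance +14 → t=17, phase=(13,5,5,13) → FL=W FR=S RL=S RR=W
cmd 2: advance +5 → t=22, phase=(2,10,10,2) → FL=S FR=W RL=W RR=S
cmd 3: advance +5 → t=27, phase=(7,15,15,7) → FL=S FR=W RL=W RR=S
cmd 4: advance +13 → t=40, phase=(4,12,12,4) → FL=S FR=W RL=W RR=S
cmd 5: advance +7 → t=47, phase=(11,3,3,11) → FL=W FR=S RL=S RR=W
cmd 6: advance +6 → t=53, phase=(1,9,9,1) → FL=S FR=W RL=W RR=S
cmd 7: advance +6 → t=59, phase=(7,15,15,7) → FL=S FR=W RL=W RR=S

after cmd 1 (t=17): FL=W FR=S RL=S RR=W
after cmd 2 (t=22): FL=S FR=W RL=W RR=S
after cmd 3 (t=27): FL=S FR=W RL=W RR=S
after cmd 4 (t=40): FL=S FR=W RL=W RR=S
after cmd 5 (t=47): FL=W FR=S RL=S RR=W
after cmd 6 (t=53): FL=S FR=W RL=W RR=S
after cmd 7 (t=59): FL=S FR=W RL=W RR=S


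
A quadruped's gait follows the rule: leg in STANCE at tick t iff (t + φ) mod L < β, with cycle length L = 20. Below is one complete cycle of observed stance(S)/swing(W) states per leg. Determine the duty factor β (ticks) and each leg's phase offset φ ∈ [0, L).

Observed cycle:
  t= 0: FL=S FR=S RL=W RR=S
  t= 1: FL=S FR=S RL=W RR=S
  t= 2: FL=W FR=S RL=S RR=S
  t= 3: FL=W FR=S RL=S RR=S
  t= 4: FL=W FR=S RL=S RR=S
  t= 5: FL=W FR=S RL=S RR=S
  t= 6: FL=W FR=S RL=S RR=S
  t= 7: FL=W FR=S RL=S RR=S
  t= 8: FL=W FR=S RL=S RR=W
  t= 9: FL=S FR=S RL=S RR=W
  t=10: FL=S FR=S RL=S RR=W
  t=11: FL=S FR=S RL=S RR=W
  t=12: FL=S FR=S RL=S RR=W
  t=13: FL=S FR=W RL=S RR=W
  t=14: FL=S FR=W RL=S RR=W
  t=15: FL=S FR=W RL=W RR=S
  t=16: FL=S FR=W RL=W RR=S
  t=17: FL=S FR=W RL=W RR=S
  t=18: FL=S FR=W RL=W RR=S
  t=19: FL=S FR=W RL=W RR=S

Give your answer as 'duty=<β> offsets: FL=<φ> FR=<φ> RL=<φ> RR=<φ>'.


duty=13 offsets: FL=11 FR=0 RL=18 RR=5

duty β = stance ticks per leg = 13
FL: stance ticks = 13; W→S at t=9 → φ=11
FR: stance ticks = 13; W→S at t=0 → φ=0
RL: stance ticks = 13; W→S at t=2 → φ=18
RR: stance ticks = 13; W→S at t=15 → φ=5


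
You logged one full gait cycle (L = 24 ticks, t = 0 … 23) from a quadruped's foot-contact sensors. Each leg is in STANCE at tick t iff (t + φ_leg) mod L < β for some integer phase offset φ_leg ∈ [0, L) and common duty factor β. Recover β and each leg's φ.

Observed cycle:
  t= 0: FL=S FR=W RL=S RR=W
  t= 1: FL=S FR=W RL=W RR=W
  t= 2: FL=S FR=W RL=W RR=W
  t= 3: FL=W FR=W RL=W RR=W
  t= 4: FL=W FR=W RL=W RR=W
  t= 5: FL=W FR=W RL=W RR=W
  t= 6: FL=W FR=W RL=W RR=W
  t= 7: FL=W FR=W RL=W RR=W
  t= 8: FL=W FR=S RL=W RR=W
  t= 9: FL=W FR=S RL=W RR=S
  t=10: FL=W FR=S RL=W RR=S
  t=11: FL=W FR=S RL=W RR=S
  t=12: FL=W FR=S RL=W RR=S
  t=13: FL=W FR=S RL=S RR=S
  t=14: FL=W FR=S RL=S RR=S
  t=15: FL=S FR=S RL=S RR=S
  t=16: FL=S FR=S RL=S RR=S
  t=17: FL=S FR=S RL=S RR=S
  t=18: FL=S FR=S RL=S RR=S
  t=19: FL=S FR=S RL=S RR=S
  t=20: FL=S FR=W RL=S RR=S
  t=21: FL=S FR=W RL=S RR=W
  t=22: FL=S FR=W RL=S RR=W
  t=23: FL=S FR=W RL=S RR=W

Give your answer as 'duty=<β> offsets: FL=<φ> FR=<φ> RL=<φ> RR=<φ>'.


duty β = stance ticks per leg = 12
FL: stance ticks = 12; W→S at t=15 → φ=9
FR: stance ticks = 12; W→S at t=8 → φ=16
RL: stance ticks = 12; W→S at t=13 → φ=11
RR: stance ticks = 12; W→S at t=9 → φ=15

duty=12 offsets: FL=9 FR=16 RL=11 RR=15


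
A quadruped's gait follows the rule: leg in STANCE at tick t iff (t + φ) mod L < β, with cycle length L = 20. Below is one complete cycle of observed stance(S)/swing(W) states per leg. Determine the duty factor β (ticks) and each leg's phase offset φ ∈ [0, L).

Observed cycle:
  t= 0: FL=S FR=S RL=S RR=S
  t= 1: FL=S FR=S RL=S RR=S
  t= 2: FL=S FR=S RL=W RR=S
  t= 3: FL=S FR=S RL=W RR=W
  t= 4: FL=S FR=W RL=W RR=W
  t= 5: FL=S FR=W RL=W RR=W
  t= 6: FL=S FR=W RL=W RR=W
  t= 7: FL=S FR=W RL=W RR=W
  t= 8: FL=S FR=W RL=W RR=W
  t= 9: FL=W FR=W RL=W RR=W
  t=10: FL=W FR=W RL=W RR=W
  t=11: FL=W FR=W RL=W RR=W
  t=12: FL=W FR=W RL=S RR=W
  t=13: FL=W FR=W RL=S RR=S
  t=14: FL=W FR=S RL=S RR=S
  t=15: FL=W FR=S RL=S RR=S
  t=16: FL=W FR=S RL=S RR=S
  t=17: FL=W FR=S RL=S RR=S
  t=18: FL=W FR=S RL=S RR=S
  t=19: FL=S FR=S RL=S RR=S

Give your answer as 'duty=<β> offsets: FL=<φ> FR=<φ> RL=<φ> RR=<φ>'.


duty β = stance ticks per leg = 10
FL: stance ticks = 10; W→S at t=19 → φ=1
FR: stance ticks = 10; W→S at t=14 → φ=6
RL: stance ticks = 10; W→S at t=12 → φ=8
RR: stance ticks = 10; W→S at t=13 → φ=7

duty=10 offsets: FL=1 FR=6 RL=8 RR=7


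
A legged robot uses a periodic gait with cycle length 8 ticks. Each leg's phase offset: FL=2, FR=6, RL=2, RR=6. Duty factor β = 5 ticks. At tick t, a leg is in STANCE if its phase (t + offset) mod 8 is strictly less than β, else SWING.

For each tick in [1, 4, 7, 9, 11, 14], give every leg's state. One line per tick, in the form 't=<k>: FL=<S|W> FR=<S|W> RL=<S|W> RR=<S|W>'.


t=1: phase=(3,7,3,7) vs β=5 → FL=S FR=W RL=S RR=W
t=4: phase=(6,2,6,2) vs β=5 → FL=W FR=S RL=W RR=S
t=7: phase=(1,5,1,5) vs β=5 → FL=S FR=W RL=S RR=W
t=9: phase=(3,7,3,7) vs β=5 → FL=S FR=W RL=S RR=W
t=11: phase=(5,1,5,1) vs β=5 → FL=W FR=S RL=W RR=S
t=14: phase=(0,4,0,4) vs β=5 → FL=S FR=S RL=S RR=S

t=1: FL=S FR=W RL=S RR=W
t=4: FL=W FR=S RL=W RR=S
t=7: FL=S FR=W RL=S RR=W
t=9: FL=S FR=W RL=S RR=W
t=11: FL=W FR=S RL=W RR=S
t=14: FL=S FR=S RL=S RR=S


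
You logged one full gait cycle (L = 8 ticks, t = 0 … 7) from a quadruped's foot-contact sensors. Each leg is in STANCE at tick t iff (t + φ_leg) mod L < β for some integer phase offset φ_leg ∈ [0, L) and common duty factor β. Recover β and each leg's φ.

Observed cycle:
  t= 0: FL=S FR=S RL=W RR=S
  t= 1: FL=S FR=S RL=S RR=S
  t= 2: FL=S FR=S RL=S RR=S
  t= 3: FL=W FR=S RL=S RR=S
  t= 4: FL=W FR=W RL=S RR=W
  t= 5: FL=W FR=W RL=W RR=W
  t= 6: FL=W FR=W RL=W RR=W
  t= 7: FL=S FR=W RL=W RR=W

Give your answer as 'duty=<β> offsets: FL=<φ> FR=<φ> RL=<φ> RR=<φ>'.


duty=4 offsets: FL=1 FR=0 RL=7 RR=0

duty β = stance ticks per leg = 4
FL: stance ticks = 4; W→S at t=7 → φ=1
FR: stance ticks = 4; W→S at t=0 → φ=0
RL: stance ticks = 4; W→S at t=1 → φ=7
RR: stance ticks = 4; W→S at t=0 → φ=0


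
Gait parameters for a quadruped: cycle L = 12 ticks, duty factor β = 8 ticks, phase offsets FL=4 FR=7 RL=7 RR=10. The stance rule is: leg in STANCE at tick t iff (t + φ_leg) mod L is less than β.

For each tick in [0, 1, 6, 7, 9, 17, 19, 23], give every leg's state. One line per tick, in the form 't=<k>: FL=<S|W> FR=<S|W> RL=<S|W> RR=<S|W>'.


t=0: phase=(4,7,7,10) vs β=8 → FL=S FR=S RL=S RR=W
t=1: phase=(5,8,8,11) vs β=8 → FL=S FR=W RL=W RR=W
t=6: phase=(10,1,1,4) vs β=8 → FL=W FR=S RL=S RR=S
t=7: phase=(11,2,2,5) vs β=8 → FL=W FR=S RL=S RR=S
t=9: phase=(1,4,4,7) vs β=8 → FL=S FR=S RL=S RR=S
t=17: phase=(9,0,0,3) vs β=8 → FL=W FR=S RL=S RR=S
t=19: phase=(11,2,2,5) vs β=8 → FL=W FR=S RL=S RR=S
t=23: phase=(3,6,6,9) vs β=8 → FL=S FR=S RL=S RR=W

t=0: FL=S FR=S RL=S RR=W
t=1: FL=S FR=W RL=W RR=W
t=6: FL=W FR=S RL=S RR=S
t=7: FL=W FR=S RL=S RR=S
t=9: FL=S FR=S RL=S RR=S
t=17: FL=W FR=S RL=S RR=S
t=19: FL=W FR=S RL=S RR=S
t=23: FL=S FR=S RL=S RR=W


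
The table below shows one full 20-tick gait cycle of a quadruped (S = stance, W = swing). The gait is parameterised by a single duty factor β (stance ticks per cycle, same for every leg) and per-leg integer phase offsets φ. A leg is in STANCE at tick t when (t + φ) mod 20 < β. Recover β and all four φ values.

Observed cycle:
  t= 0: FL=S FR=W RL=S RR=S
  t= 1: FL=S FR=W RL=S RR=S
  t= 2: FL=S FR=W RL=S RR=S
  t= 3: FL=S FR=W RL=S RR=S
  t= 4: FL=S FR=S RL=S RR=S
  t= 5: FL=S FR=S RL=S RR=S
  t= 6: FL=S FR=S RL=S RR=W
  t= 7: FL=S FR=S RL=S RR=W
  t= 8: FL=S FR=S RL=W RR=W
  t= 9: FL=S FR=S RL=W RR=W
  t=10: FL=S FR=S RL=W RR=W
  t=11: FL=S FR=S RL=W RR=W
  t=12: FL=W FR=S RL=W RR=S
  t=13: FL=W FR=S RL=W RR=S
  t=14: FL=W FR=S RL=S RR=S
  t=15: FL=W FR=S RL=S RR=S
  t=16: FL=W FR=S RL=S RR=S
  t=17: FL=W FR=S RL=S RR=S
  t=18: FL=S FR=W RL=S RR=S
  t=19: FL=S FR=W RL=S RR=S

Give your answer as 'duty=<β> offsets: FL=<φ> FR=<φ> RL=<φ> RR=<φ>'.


duty β = stance ticks per leg = 14
FL: stance ticks = 14; W→S at t=18 → φ=2
FR: stance ticks = 14; W→S at t=4 → φ=16
RL: stance ticks = 14; W→S at t=14 → φ=6
RR: stance ticks = 14; W→S at t=12 → φ=8

duty=14 offsets: FL=2 FR=16 RL=6 RR=8


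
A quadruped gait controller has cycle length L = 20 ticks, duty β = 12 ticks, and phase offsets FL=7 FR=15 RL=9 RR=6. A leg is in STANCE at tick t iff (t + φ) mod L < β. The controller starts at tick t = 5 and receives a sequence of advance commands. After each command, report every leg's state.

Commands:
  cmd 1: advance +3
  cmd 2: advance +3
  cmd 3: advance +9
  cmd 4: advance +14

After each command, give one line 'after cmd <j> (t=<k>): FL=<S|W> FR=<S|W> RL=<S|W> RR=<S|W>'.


after cmd 1 (t=8): FL=W FR=S RL=W RR=W
after cmd 2 (t=11): FL=W FR=S RL=S RR=W
after cmd 3 (t=20): FL=S FR=W RL=S RR=S
after cmd 4 (t=34): FL=S FR=S RL=S RR=S

start t=5: FL=W FR=S RL=W RR=S
cmd 1: advance +3 → t=8, phase=(15,3,17,14) → FL=W FR=S RL=W RR=W
cmd 2: advance +3 → t=11, phase=(18,6,0,17) → FL=W FR=S RL=S RR=W
cmd 3: advance +9 → t=20, phase=(7,15,9,6) → FL=S FR=W RL=S RR=S
cmd 4: advance +14 → t=34, phase=(1,9,3,0) → FL=S FR=S RL=S RR=S


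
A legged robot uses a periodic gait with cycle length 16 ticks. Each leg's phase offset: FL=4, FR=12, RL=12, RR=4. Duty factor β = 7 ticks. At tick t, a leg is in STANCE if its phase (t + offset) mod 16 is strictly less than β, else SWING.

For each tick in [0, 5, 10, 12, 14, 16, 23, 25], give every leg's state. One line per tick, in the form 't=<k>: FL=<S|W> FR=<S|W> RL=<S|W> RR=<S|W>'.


t=0: FL=S FR=W RL=W RR=S
t=5: FL=W FR=S RL=S RR=W
t=10: FL=W FR=S RL=S RR=W
t=12: FL=S FR=W RL=W RR=S
t=14: FL=S FR=W RL=W RR=S
t=16: FL=S FR=W RL=W RR=S
t=23: FL=W FR=S RL=S RR=W
t=25: FL=W FR=S RL=S RR=W

t=0: phase=(4,12,12,4) vs β=7 → FL=S FR=W RL=W RR=S
t=5: phase=(9,1,1,9) vs β=7 → FL=W FR=S RL=S RR=W
t=10: phase=(14,6,6,14) vs β=7 → FL=W FR=S RL=S RR=W
t=12: phase=(0,8,8,0) vs β=7 → FL=S FR=W RL=W RR=S
t=14: phase=(2,10,10,2) vs β=7 → FL=S FR=W RL=W RR=S
t=16: phase=(4,12,12,4) vs β=7 → FL=S FR=W RL=W RR=S
t=23: phase=(11,3,3,11) vs β=7 → FL=W FR=S RL=S RR=W
t=25: phase=(13,5,5,13) vs β=7 → FL=W FR=S RL=S RR=W


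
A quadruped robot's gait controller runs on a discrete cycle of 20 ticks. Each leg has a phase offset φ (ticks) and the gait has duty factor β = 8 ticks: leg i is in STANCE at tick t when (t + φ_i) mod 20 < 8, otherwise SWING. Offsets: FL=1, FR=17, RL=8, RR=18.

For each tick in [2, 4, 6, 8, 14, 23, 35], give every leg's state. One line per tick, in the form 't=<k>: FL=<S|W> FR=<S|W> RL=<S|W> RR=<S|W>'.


t=2: phase=(3,19,10,0) vs β=8 → FL=S FR=W RL=W RR=S
t=4: phase=(5,1,12,2) vs β=8 → FL=S FR=S RL=W RR=S
t=6: phase=(7,3,14,4) vs β=8 → FL=S FR=S RL=W RR=S
t=8: phase=(9,5,16,6) vs β=8 → FL=W FR=S RL=W RR=S
t=14: phase=(15,11,2,12) vs β=8 → FL=W FR=W RL=S RR=W
t=23: phase=(4,0,11,1) vs β=8 → FL=S FR=S RL=W RR=S
t=35: phase=(16,12,3,13) vs β=8 → FL=W FR=W RL=S RR=W

t=2: FL=S FR=W RL=W RR=S
t=4: FL=S FR=S RL=W RR=S
t=6: FL=S FR=S RL=W RR=S
t=8: FL=W FR=S RL=W RR=S
t=14: FL=W FR=W RL=S RR=W
t=23: FL=S FR=S RL=W RR=S
t=35: FL=W FR=W RL=S RR=W


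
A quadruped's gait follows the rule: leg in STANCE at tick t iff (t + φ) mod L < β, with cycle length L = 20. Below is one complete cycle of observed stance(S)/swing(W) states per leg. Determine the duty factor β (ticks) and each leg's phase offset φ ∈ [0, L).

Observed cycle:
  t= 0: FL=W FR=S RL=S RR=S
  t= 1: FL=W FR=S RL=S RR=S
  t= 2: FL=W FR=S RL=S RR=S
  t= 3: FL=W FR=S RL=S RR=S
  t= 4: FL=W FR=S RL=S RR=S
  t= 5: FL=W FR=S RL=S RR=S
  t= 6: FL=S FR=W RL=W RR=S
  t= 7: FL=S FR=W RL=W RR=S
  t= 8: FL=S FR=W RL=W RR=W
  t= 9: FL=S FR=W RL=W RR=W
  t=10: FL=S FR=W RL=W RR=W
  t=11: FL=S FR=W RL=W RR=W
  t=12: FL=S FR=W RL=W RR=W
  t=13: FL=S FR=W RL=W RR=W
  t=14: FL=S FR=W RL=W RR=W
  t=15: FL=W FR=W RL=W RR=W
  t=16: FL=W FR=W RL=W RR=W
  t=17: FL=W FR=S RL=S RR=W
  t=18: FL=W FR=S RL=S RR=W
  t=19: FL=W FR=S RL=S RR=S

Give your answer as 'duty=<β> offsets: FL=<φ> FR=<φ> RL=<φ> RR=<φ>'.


duty β = stance ticks per leg = 9
FL: stance ticks = 9; W→S at t=6 → φ=14
FR: stance ticks = 9; W→S at t=17 → φ=3
RL: stance ticks = 9; W→S at t=17 → φ=3
RR: stance ticks = 9; W→S at t=19 → φ=1

duty=9 offsets: FL=14 FR=3 RL=3 RR=1


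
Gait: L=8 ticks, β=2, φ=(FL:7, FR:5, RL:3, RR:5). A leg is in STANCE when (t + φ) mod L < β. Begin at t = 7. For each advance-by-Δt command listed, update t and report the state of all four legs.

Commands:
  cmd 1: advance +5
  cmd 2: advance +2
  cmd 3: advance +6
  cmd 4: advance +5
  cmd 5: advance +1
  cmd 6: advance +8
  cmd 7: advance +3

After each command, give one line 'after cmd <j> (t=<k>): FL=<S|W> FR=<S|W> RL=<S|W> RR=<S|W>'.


after cmd 1 (t=12): FL=W FR=S RL=W RR=S
after cmd 2 (t=14): FL=W FR=W RL=S RR=W
after cmd 3 (t=20): FL=W FR=S RL=W RR=S
after cmd 4 (t=25): FL=S FR=W RL=W RR=W
after cmd 5 (t=26): FL=S FR=W RL=W RR=W
after cmd 6 (t=34): FL=S FR=W RL=W RR=W
after cmd 7 (t=37): FL=W FR=W RL=S RR=W

start t=7: FL=W FR=W RL=W RR=W
cmd 1: advance +5 → t=12, phase=(3,1,7,1) → FL=W FR=S RL=W RR=S
cmd 2: advance +2 → t=14, phase=(5,3,1,3) → FL=W FR=W RL=S RR=W
cmd 3: advance +6 → t=20, phase=(3,1,7,1) → FL=W FR=S RL=W RR=S
cmd 4: advance +5 → t=25, phase=(0,6,4,6) → FL=S FR=W RL=W RR=W
cmd 5: advance +1 → t=26, phase=(1,7,5,7) → FL=S FR=W RL=W RR=W
cmd 6: advance +8 → t=34, phase=(1,7,5,7) → FL=S FR=W RL=W RR=W
cmd 7: advance +3 → t=37, phase=(4,2,0,2) → FL=W FR=W RL=S RR=W


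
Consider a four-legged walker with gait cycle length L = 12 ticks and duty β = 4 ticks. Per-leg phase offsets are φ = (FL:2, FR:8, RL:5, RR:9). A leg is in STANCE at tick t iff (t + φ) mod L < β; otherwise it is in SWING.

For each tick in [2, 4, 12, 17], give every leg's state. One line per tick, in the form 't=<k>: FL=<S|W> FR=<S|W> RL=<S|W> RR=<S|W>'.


t=2: FL=W FR=W RL=W RR=W
t=4: FL=W FR=S RL=W RR=S
t=12: FL=S FR=W RL=W RR=W
t=17: FL=W FR=S RL=W RR=S

t=2: phase=(4,10,7,11) vs β=4 → FL=W FR=W RL=W RR=W
t=4: phase=(6,0,9,1) vs β=4 → FL=W FR=S RL=W RR=S
t=12: phase=(2,8,5,9) vs β=4 → FL=S FR=W RL=W RR=W
t=17: phase=(7,1,10,2) vs β=4 → FL=W FR=S RL=W RR=S


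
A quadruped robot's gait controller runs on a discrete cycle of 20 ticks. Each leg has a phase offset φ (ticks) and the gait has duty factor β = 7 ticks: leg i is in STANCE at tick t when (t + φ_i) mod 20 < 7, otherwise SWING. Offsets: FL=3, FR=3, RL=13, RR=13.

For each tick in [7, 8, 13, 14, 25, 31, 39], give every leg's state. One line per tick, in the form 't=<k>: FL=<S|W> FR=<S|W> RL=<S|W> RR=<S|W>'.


t=7: FL=W FR=W RL=S RR=S
t=8: FL=W FR=W RL=S RR=S
t=13: FL=W FR=W RL=S RR=S
t=14: FL=W FR=W RL=W RR=W
t=25: FL=W FR=W RL=W RR=W
t=31: FL=W FR=W RL=S RR=S
t=39: FL=S FR=S RL=W RR=W

t=7: phase=(10,10,0,0) vs β=7 → FL=W FR=W RL=S RR=S
t=8: phase=(11,11,1,1) vs β=7 → FL=W FR=W RL=S RR=S
t=13: phase=(16,16,6,6) vs β=7 → FL=W FR=W RL=S RR=S
t=14: phase=(17,17,7,7) vs β=7 → FL=W FR=W RL=W RR=W
t=25: phase=(8,8,18,18) vs β=7 → FL=W FR=W RL=W RR=W
t=31: phase=(14,14,4,4) vs β=7 → FL=W FR=W RL=S RR=S
t=39: phase=(2,2,12,12) vs β=7 → FL=S FR=S RL=W RR=W


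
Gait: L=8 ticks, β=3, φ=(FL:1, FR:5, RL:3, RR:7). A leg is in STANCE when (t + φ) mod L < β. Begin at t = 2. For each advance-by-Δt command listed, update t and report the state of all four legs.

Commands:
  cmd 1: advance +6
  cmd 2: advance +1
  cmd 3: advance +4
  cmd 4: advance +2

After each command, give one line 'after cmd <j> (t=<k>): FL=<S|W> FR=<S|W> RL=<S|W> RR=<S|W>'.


start t=2: FL=W FR=W RL=W RR=S
cmd 1: advance +6 → t=8, phase=(1,5,3,7) → FL=S FR=W RL=W RR=W
cmd 2: advance +1 → t=9, phase=(2,6,4,0) → FL=S FR=W RL=W RR=S
cmd 3: advance +4 → t=13, phase=(6,2,0,4) → FL=W FR=S RL=S RR=W
cmd 4: advance +2 → t=15, phase=(0,4,2,6) → FL=S FR=W RL=S RR=W

after cmd 1 (t=8): FL=S FR=W RL=W RR=W
after cmd 2 (t=9): FL=S FR=W RL=W RR=S
after cmd 3 (t=13): FL=W FR=S RL=S RR=W
after cmd 4 (t=15): FL=S FR=W RL=S RR=W


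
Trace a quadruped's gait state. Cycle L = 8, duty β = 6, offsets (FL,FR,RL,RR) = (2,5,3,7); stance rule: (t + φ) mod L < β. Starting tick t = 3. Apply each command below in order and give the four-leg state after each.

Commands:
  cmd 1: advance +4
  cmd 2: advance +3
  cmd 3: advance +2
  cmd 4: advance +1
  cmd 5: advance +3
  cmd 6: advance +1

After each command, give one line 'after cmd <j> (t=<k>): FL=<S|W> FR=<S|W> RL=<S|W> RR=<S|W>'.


start t=3: FL=S FR=S RL=W RR=S
cmd 1: advance +4 → t=7, phase=(1,4,2,6) → FL=S FR=S RL=S RR=W
cmd 2: advance +3 → t=10, phase=(4,7,5,1) → FL=S FR=W RL=S RR=S
cmd 3: advance +2 → t=12, phase=(6,1,7,3) → FL=W FR=S RL=W RR=S
cmd 4: advance +1 → t=13, phase=(7,2,0,4) → FL=W FR=S RL=S RR=S
cmd 5: advance +3 → t=16, phase=(2,5,3,7) → FL=S FR=S RL=S RR=W
cmd 6: advance +1 → t=17, phase=(3,6,4,0) → FL=S FR=W RL=S RR=S

after cmd 1 (t=7): FL=S FR=S RL=S RR=W
after cmd 2 (t=10): FL=S FR=W RL=S RR=S
after cmd 3 (t=12): FL=W FR=S RL=W RR=S
after cmd 4 (t=13): FL=W FR=S RL=S RR=S
after cmd 5 (t=16): FL=S FR=S RL=S RR=W
after cmd 6 (t=17): FL=S FR=W RL=S RR=S


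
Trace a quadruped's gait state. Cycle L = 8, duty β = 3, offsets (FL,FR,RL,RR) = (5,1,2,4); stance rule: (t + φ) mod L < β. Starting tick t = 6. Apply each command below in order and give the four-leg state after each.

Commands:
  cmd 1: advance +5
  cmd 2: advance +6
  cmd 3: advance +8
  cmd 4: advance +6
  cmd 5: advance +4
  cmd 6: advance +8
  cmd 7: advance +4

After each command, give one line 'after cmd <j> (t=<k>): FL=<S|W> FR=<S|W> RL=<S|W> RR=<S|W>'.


after cmd 1 (t=11): FL=S FR=W RL=W RR=W
after cmd 2 (t=17): FL=W FR=S RL=W RR=W
after cmd 3 (t=25): FL=W FR=S RL=W RR=W
after cmd 4 (t=31): FL=W FR=S RL=S RR=W
after cmd 5 (t=35): FL=S FR=W RL=W RR=W
after cmd 6 (t=43): FL=S FR=W RL=W RR=W
after cmd 7 (t=47): FL=W FR=S RL=S RR=W

start t=6: FL=W FR=W RL=S RR=S
cmd 1: advance +5 → t=11, phase=(0,4,5,7) → FL=S FR=W RL=W RR=W
cmd 2: advance +6 → t=17, phase=(6,2,3,5) → FL=W FR=S RL=W RR=W
cmd 3: advance +8 → t=25, phase=(6,2,3,5) → FL=W FR=S RL=W RR=W
cmd 4: advance +6 → t=31, phase=(4,0,1,3) → FL=W FR=S RL=S RR=W
cmd 5: advance +4 → t=35, phase=(0,4,5,7) → FL=S FR=W RL=W RR=W
cmd 6: advance +8 → t=43, phase=(0,4,5,7) → FL=S FR=W RL=W RR=W
cmd 7: advance +4 → t=47, phase=(4,0,1,3) → FL=W FR=S RL=S RR=W


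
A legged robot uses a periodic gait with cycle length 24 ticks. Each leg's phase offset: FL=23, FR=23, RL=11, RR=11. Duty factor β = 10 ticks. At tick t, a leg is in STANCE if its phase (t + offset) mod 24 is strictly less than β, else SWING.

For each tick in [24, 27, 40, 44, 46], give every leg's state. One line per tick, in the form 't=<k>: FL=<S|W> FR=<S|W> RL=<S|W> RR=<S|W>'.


t=24: FL=W FR=W RL=W RR=W
t=27: FL=S FR=S RL=W RR=W
t=40: FL=W FR=W RL=S RR=S
t=44: FL=W FR=W RL=S RR=S
t=46: FL=W FR=W RL=S RR=S

t=24: phase=(23,23,11,11) vs β=10 → FL=W FR=W RL=W RR=W
t=27: phase=(2,2,14,14) vs β=10 → FL=S FR=S RL=W RR=W
t=40: phase=(15,15,3,3) vs β=10 → FL=W FR=W RL=S RR=S
t=44: phase=(19,19,7,7) vs β=10 → FL=W FR=W RL=S RR=S
t=46: phase=(21,21,9,9) vs β=10 → FL=W FR=W RL=S RR=S


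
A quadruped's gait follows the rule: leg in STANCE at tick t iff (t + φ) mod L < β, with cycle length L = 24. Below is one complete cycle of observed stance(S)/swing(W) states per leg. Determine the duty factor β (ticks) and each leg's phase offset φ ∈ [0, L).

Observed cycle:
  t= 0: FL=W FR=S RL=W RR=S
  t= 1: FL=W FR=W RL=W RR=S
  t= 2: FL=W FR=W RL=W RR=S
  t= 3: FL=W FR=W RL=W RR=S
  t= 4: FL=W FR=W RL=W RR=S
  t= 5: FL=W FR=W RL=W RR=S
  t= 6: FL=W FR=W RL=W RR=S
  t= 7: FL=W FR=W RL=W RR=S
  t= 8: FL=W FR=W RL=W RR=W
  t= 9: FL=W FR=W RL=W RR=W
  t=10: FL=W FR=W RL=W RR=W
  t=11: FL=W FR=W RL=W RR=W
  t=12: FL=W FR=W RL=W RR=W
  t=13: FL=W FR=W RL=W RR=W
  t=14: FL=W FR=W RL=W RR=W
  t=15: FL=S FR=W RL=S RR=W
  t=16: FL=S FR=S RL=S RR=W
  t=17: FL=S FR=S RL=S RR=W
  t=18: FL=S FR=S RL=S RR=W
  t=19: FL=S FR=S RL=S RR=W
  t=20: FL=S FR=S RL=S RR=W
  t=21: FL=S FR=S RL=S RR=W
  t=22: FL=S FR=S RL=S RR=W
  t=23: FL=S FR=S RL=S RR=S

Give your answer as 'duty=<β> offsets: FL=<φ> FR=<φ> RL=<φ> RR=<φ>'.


duty=9 offsets: FL=9 FR=8 RL=9 RR=1

duty β = stance ticks per leg = 9
FL: stance ticks = 9; W→S at t=15 → φ=9
FR: stance ticks = 9; W→S at t=16 → φ=8
RL: stance ticks = 9; W→S at t=15 → φ=9
RR: stance ticks = 9; W→S at t=23 → φ=1
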